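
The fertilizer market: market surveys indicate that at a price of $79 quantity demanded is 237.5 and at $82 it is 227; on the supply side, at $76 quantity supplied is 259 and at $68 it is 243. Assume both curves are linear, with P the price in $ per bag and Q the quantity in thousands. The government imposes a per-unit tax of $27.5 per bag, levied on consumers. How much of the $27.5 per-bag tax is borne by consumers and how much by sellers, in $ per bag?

Demand slope: (227 − 237.5)/(82 − 79) = -3.5, so Qd = 514 − 3.5P.
Supply slope: (243 − 259)/(68 − 76) = 2, so Qs = 2P + 107.
Before the tax: set 514 − 3.5P = 2P + 107 → P* = $74, Q* = 255.
With the tax collected from consumers, demand (in seller-price terms) shifts: Qd = 514 − 3.5(P + 27.5).
New equilibrium: consumers pay $84, sellers receive $56.5, Q = 220. (Wedge: Pb − Ps = 27.5.)
Burden on consumers: $10; on sellers: $17.5. (They sum to $27.5.)
The less price-elastic side of the market bears the larger share of a per-unit tax.

Consumers bear $10 per bag; sellers bear $17.5 per bag.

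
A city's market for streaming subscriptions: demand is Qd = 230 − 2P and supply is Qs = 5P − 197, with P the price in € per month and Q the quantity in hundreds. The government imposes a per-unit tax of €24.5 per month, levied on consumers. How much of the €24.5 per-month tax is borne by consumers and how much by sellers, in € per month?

Without the tax, 230 − 2P = 5P − 197 gives 7P = 427, so P* = €61 and Q* = 108.
With the tax collected from consumers, demand (in seller-price terms) shifts: Qd = 230 − 2(P + 24.5).
New equilibrium: consumers pay €78.5, sellers receive €54, Q = 73. (Wedge: Pb − Ps = 24.5.)
Burden on consumers: €17.5; on sellers: €7. (They sum to €24.5.)

Consumers bear €17.5 per month; sellers bear €7 per month.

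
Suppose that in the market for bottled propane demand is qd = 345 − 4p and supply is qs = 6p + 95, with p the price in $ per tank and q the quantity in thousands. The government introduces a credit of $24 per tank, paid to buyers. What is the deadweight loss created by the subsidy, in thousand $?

Deadweight loss = $691.2 thousand.

Before the subsidy: set 345 − 4p = 6p + 95 → p* = $25, q* = 245.
With a per-unit subsidy paid to buyers, each effectively pays p − 24, so demand becomes qd = 345 − 4(p − 24).
Solving gives q = 302.6 with buyers paying $10.6 and suppliers receiving $34.6 (the $24 wedge).
Quantity rises by |ΔQ| = |245 − 302.6| = 57.6.
DWL = ½ · t · |ΔQ| = ½ · 24 · 57.6 = $691.2.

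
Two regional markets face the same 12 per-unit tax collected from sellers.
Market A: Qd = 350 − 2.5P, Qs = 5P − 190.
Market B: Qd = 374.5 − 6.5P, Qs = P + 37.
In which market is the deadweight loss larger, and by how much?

Market A, by 57.6.

Market A: pre-tax P* = 72, Q* = 170; post-tax Q = 150; deadweight loss = 120.
Market B: pre-tax P* = 45, Q* = 82; post-tax Q = 71.6; deadweight loss = 62.4.
Difference: 120 vs 62.4 → market A is larger by 57.6.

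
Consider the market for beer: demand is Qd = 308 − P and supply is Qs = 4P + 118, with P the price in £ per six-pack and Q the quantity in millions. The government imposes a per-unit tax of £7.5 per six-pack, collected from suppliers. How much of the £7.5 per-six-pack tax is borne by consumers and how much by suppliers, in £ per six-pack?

Consumers bear £6 per six-pack; suppliers bear £1.5 per six-pack.

Without the tax, 308 − P = 4P + 118 gives 5P = 190, so P* = £38 and Q* = 270.
With the tax collected from suppliers, supply shifts: Qs = 4(P − 7.5) + 118.
New equilibrium: consumers pay £44, suppliers receive £36.5, Q = 264. (Wedge: Pb − Ps = 7.5.)
Burden on consumers: £6; on suppliers: £1.5. (They sum to £7.5.)
The less price-elastic side of the market bears the larger share of a per-unit tax.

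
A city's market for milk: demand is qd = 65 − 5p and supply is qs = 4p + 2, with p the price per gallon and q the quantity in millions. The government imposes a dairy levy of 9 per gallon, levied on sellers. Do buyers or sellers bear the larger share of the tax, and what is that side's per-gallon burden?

Before the tax: set 65 − 5p = 4p + 2 → p* = 7, q* = 30.
With the tax collected from sellers, supply shifts: qs = 4(p − 9) + 2.
New equilibrium: buyers pay 11, sellers receive 2, q = 10. (Wedge: pb − ps = 9.)
Per-gallon burden: buyers 4, sellers 5.
Sellers take the larger share because supply is less price-elastic here (demand slope 5 vs supply slope 4).
The less price-elastic side of the market bears the larger share of a per-unit tax.

Sellers bear the larger share: 5 per gallon.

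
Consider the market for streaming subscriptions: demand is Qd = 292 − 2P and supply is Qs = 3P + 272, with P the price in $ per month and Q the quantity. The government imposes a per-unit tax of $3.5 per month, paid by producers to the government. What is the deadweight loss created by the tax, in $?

Without the tax, 292 − 2P = 3P + 272 gives 5P = 20, so P* = $4 and Q* = 284.
With the tax collected from producers, supply shifts: Qs = 3(P − 3.5) + 272.
Solving gives Q = 279.8 with buyers paying $6.1 and producers receiving $2.6 (the $3.5 wedge).
Quantity falls by |ΔQ| = |284 − 279.8| = 4.2.
DWL = ½ · t · |ΔQ| = ½ · 3.5 · 4.2 = $7.35.

Deadweight loss = $7.35.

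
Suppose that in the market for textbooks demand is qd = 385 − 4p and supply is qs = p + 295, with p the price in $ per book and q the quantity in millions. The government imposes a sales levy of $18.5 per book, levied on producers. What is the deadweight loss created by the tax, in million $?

Deadweight loss = $136.9 million.

Before the tax: set 385 − 4p = p + 295 → p* = $18, q* = 313.
With the tax collected from producers, supply shifts: qs = (p − 18.5) + 295.
Solving gives q = 298.2 with buyers paying $21.7 and producers receiving $3.2 (the $18.5 wedge).
Quantity falls by |ΔQ| = |313 − 298.2| = 14.8.
DWL = ½ · t · |ΔQ| = ½ · 18.5 · 14.8 = $136.9.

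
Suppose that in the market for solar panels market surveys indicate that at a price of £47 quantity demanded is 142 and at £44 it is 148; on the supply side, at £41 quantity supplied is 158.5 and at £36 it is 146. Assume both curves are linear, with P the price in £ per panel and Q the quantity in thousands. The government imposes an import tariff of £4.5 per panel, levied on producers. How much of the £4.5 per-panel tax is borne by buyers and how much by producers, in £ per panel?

Buyers bear £2.5 per panel; producers bear £2 per panel.

Demand slope: (148 − 142)/(44 − 47) = -2, so Qd = 236 − 2P.
Supply slope: (146 − 158.5)/(36 − 41) = 2.5, so Qs = 2.5P + 56.
Before the tax: set 236 − 2P = 2.5P + 56 → P* = £40, Q* = 156.
With the tax collected from producers, supply shifts: Qs = 2.5(P − 4.5) + 56.
Solving gives Q = 151 with buyers paying £42.5 and producers receiving £38 (the £4.5 wedge).
Burden on buyers: £2.5; on producers: £2. (They sum to £4.5.)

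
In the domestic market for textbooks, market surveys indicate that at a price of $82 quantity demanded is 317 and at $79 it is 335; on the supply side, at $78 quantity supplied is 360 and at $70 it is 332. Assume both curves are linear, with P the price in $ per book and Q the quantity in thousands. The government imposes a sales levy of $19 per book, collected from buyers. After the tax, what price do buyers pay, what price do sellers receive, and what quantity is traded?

Buyers pay $83; sellers receive $64; quantity = 311.

Demand slope: (335 − 317)/(79 − 82) = -6, so Qd = 809 − 6P.
Supply slope: (332 − 360)/(70 − 78) = 3.5, so Qs = 3.5P + 87.
Without the tax, 809 − 6P = 3.5P + 87 gives 9.5P = 722, so P* = $76 and Q* = 353.
With the tax collected from buyers, demand (in seller-price terms) shifts: Qd = 809 − 6(P + 19).
New equilibrium: buyers pay $83, sellers receive $64, Q = 311. (Wedge: Pb − Ps = 19.)
The less price-elastic side of the market bears the larger share of a per-unit tax.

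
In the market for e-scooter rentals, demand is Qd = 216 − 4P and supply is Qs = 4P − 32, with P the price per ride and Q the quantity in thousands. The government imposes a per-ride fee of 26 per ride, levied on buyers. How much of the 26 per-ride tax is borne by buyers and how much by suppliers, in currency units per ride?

Before the tax: set 216 − 4P = 4P − 32 → P* = 31, Q* = 92.
With the tax collected from buyers, demand (in seller-price terms) shifts: Qd = 216 − 4(P + 26).
Solving gives Q = 40 with buyers paying 44 and suppliers receiving 18 (the 26 wedge).
Burden on buyers: 13; on suppliers: 13. (They sum to 26.)

Buyers bear 13 per ride; suppliers bear 13 per ride.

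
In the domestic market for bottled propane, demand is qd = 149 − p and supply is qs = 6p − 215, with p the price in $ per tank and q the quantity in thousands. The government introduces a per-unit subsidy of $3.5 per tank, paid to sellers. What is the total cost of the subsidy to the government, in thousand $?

Without the subsidy, 149 − p = 6p − 215 gives 7p = 364, so p* = $52 and q* = 97.
With a per-unit subsidy paid to sellers, each receives p + 3.5 per unit sold, so supply becomes qs = 6(p + 3.5) − 215.
New equilibrium: consumers pay $49, sellers receive $52.5, q = 100. (Wedge: pb − ps = −3.5.)
Outlay = t · Q = 3.5 · 100 = $350.

Government outlay = $350 thousand.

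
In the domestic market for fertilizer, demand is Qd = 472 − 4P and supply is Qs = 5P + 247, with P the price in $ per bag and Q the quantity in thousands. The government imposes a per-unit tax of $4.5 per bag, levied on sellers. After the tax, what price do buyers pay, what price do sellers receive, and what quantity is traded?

Buyers pay $27.5; sellers receive $23; quantity = 362.

Before the tax: set 472 − 4P = 5P + 247 → P* = $25, Q* = 372.
With the tax collected from sellers, supply shifts: Qs = 5(P − 4.5) + 247.
New equilibrium: buyers pay $27.5, sellers receive $23, Q = 362. (Wedge: Pb − Ps = 4.5.)
The less price-elastic side of the market bears the larger share of a per-unit tax.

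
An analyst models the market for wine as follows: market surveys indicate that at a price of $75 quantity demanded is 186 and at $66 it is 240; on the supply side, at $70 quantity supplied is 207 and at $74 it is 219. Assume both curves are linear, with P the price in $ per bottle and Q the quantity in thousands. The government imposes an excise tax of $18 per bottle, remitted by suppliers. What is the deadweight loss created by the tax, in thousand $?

Deadweight loss = $324 thousand.

Demand slope: (240 − 186)/(66 − 75) = -6, so Qd = 636 − 6P.
Supply slope: (219 − 207)/(74 − 70) = 3, so Qs = 3P − 3.
Without the tax, 636 − 6P = 3P − 3 gives 9P = 639, so P* = $71 and Q* = 210.
With the tax collected from suppliers, supply shifts: Qs = 3(P − 18) − 3.
Solving gives Q = 174 with buyers paying $77 and suppliers receiving $59 (the $18 wedge).
Quantity falls by |ΔQ| = |210 − 174| = 36.
DWL = ½ · t · |ΔQ| = ½ · 18 · 36 = $324.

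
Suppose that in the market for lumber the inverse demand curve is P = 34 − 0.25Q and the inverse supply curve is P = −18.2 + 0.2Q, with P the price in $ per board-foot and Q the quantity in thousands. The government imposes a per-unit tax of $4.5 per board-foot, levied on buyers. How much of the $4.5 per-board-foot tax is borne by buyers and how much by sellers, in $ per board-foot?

Buyers bear $2.5 per board-foot; sellers bear $2 per board-foot.

Rewrite in direct form: Qd = 136 − 4P and Qs = 5P + 91.
Before the tax: set 136 − 4P = 5P + 91 → P* = $5, Q* = 116.
With the tax collected from buyers, demand (in seller-price terms) shifts: Qd = 136 − 4(P + 4.5).
New equilibrium: buyers pay $7.5, sellers receive $3, Q = 106. (Wedge: Pb − Ps = 4.5.)
Burden on buyers: $2.5; on sellers: $2. (They sum to $4.5.)
The less price-elastic side of the market bears the larger share of a per-unit tax.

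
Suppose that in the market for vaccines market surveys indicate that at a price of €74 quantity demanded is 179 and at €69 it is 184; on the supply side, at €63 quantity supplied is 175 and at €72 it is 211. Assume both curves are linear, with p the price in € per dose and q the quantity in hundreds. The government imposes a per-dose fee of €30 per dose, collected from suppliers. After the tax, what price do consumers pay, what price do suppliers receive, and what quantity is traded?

Demand slope: (184 − 179)/(69 − 74) = -1, so qd = 253 − p.
Supply slope: (211 − 175)/(72 − 63) = 4, so qs = 4p − 77.
Before the tax: set 253 − p = 4p − 77 → p* = €66, q* = 187.
With the tax collected from suppliers, supply shifts: qs = 4(p − 30) − 77.
New equilibrium: consumers pay €90, suppliers receive €60, q = 163. (Wedge: pb − ps = 30.)
The less price-elastic side of the market bears the larger share of a per-unit tax.

Consumers pay €90; suppliers receive €60; quantity = 163.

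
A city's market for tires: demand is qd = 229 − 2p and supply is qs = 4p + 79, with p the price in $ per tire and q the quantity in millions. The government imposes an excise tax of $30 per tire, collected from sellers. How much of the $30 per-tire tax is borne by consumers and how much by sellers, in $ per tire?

Consumers bear $20 per tire; sellers bear $10 per tire.

Without the tax, 229 − 2p = 4p + 79 gives 6p = 150, so p* = $25 and q* = 179.
With the tax collected from sellers, supply shifts: qs = 4(p − 30) + 79.
Solving gives q = 139 with consumers paying $45 and sellers receiving $15 (the $30 wedge).
Burden on consumers: $20; on sellers: $10. (They sum to $30.)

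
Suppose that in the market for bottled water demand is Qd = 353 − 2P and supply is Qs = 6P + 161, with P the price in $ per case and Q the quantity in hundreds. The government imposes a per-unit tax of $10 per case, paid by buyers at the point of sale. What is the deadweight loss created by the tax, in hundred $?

Without the tax, 353 − 2P = 6P + 161 gives 8P = 192, so P* = $24 and Q* = 305.
With the tax collected from buyers, demand (in seller-price terms) shifts: Qd = 353 − 2(P + 10).
New equilibrium: buyers pay $31.5, producers receive $21.5, Q = 290. (Wedge: Pb − Ps = 10.)
Quantity falls by |ΔQ| = |305 − 290| = 15.
DWL = ½ · t · |ΔQ| = ½ · 10 · 15 = $75.

Deadweight loss = $75 hundred.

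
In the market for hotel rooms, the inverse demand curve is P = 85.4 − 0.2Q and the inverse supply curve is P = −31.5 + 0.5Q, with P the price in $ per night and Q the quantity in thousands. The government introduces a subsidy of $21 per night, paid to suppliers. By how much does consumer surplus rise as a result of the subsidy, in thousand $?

Inverting to Q(P) form: Qd = 427 − 5P; Qs = 2P + 63.
Without the subsidy, 427 − 5P = 2P + 63 gives 7P = 364, so P* = $52 and Q* = 167.
With a per-unit subsidy paid to suppliers, each receives P + 21 per unit sold, so supply becomes Qs = 2(P + 21) + 63.
New equilibrium: buyers pay $46, suppliers receive $67, Q = 197. (Wedge: Pb − Ps = −21.)
ΔCS is the trapezoid between Q = 197 and Q = 167 of height $6: ½ · (167 + 197) · 6 = $1092.

Consumer surplus rises by $1092 thousand.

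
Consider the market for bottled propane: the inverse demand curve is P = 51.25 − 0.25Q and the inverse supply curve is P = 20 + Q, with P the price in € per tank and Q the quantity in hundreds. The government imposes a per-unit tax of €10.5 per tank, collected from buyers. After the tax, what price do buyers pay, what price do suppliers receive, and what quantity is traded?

Buyers pay €47.1; suppliers receive €36.6; quantity = 16.6.

Rewrite in direct form: Qd = 205 − 4P and Qs = P − 20.
Before the tax: set 205 − 4P = P − 20 → P* = €45, Q* = 25.
With the tax collected from buyers, demand (in seller-price terms) shifts: Qd = 205 − 4(P + 10.5).
New equilibrium: buyers pay €47.1, suppliers receive €36.6, Q = 16.6. (Wedge: Pb − Ps = 10.5.)
The less price-elastic side of the market bears the larger share of a per-unit tax.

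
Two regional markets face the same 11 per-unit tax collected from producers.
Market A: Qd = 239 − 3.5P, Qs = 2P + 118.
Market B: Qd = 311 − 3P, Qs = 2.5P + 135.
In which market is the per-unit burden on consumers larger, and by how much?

Market B, by 1.

Market A: pre-tax P* = 22, Q* = 162; post-tax Q = 148; per-unit burden on consumers = 4.
Market B: pre-tax P* = 32, Q* = 215; post-tax Q = 200; per-unit burden on consumers = 5.
Difference: 4 vs 5 → market B is larger by 1.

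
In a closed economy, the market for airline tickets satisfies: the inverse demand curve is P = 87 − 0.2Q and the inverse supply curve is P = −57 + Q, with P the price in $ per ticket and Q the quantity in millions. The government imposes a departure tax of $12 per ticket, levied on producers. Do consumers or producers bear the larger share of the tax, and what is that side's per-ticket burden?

Producers bear the larger share: $10 per ticket.

Inverting to Q(P) form: Qd = 435 − 5P; Qs = P + 57.
Without the tax, 435 − 5P = P + 57 gives 6P = 378, so P* = $63 and Q* = 120.
With the tax collected from producers, supply shifts: Qs = (P − 12) + 57.
New equilibrium: consumers pay $65, producers receive $53, Q = 110. (Wedge: Pb − Ps = 12.)
Per-ticket burden: consumers $2, producers $10.
Producers take the larger share because supply is less price-elastic here (demand slope 5 vs supply slope 1).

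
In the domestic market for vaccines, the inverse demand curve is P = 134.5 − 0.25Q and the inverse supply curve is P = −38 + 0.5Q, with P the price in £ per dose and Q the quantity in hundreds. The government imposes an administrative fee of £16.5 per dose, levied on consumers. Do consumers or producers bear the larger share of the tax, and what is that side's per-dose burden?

Producers bear the larger share: £11 per dose.

Inverting to Q(P) form: Qd = 538 − 4P; Qs = 2P + 76.
Without the tax, 538 − 4P = 2P + 76 gives 6P = 462, so P* = £77 and Q* = 230.
With the tax collected from consumers, demand (in seller-price terms) shifts: Qd = 538 − 4(P + 16.5).
New equilibrium: consumers pay £82.5, producers receive £66, Q = 208. (Wedge: Pb − Ps = 16.5.)
Per-dose burden: consumers £5.5, producers £11.
Producers take the larger share because supply is less price-elastic here (demand slope 4 vs supply slope 2).
The less price-elastic side of the market bears the larger share of a per-unit tax.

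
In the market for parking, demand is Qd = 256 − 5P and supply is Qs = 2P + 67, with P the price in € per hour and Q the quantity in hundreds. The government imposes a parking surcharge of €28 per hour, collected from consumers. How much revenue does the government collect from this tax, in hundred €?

Tax revenue = €2268 hundred.

Without the tax, 256 − 5P = 2P + 67 gives 7P = 189, so P* = €27 and Q* = 121.
With the tax collected from consumers, demand (in seller-price terms) shifts: Qd = 256 − 5(P + 28).
Solving gives Q = 81 with consumers paying €35 and producers receiving €7 (the €28 wedge).
Revenue = t · Q = 28 · 81 = €2268.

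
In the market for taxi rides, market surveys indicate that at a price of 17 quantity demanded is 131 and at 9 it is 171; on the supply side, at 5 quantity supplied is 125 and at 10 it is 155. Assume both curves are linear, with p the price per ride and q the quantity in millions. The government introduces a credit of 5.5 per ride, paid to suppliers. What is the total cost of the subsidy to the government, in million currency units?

Government outlay = 968 million.

Demand slope: (171 − 131)/(9 − 17) = -5, so qd = 216 − 5p.
Supply slope: (155 − 125)/(10 − 5) = 6, so qs = 6p + 95.
Without the subsidy, 216 − 5p = 6p + 95 gives 11p = 121, so p* = 11 and q* = 161.
With a per-unit subsidy paid to suppliers, each receives p + 5.5 per unit sold, so supply becomes qs = 6(p + 5.5) + 95.
New equilibrium: consumers pay 8, suppliers receive 13.5, q = 176. (Wedge: pb − ps = −5.5.)
Outlay = t · Q = 5.5 · 176 = 968.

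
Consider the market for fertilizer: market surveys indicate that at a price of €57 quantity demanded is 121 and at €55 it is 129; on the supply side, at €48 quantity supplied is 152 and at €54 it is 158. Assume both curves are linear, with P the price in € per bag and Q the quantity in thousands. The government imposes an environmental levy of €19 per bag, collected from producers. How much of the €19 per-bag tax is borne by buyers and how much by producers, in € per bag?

Buyers bear €3.8 per bag; producers bear €15.2 per bag.

Demand slope: (129 − 121)/(55 − 57) = -4, so Qd = 349 − 4P.
Supply slope: (158 − 152)/(54 − 48) = 1, so Qs = P + 104.
Without the tax, 349 − 4P = P + 104 gives 5P = 245, so P* = €49 and Q* = 153.
With the tax collected from producers, supply shifts: Qs = (P − 19) + 104.
New equilibrium: buyers pay €52.8, producers receive €33.8, Q = 137.8. (Wedge: Pb − Ps = 19.)
Burden on buyers: €3.8; on producers: €15.2. (They sum to €19.)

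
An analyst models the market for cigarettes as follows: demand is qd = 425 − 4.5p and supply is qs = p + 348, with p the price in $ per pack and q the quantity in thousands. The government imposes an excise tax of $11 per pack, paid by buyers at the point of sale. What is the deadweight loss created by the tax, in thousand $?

Deadweight loss = $49.5 thousand.

Before the tax: set 425 − 4.5p = p + 348 → p* = $14, q* = 362.
With the tax collected from buyers, demand (in seller-price terms) shifts: qd = 425 − 4.5(p + 11).
New equilibrium: buyers pay $16, suppliers receive $5, q = 353. (Wedge: pb − ps = 11.)
Quantity falls by |ΔQ| = |362 − 353| = 9.
DWL = ½ · t · |ΔQ| = ½ · 11 · 9 = $49.5.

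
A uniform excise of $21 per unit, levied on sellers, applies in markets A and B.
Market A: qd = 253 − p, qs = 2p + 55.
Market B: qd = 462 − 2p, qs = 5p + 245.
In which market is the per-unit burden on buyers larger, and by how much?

Market A: pre-tax p* = $66, q* = 187; post-tax q = 173; per-unit burden on buyers = $14.
Market B: pre-tax p* = $31, q* = 400; post-tax q = 370; per-unit burden on buyers = $15.
Difference: $14 vs $15 → market B is larger by $1.

Market B, by $1.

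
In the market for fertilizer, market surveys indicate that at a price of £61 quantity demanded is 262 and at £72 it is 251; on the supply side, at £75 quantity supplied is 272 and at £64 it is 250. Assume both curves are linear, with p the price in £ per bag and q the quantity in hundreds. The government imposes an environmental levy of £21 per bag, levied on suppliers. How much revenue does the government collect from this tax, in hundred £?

Demand slope: (251 − 262)/(72 − 61) = -1, so qd = 323 − p.
Supply slope: (250 − 272)/(64 − 75) = 2, so qs = 2p + 122.
Without the tax, 323 − p = 2p + 122 gives 3p = 201, so p* = £67 and q* = 256.
With the tax collected from suppliers, supply shifts: qs = 2(p − 21) + 122.
New equilibrium: buyers pay £81, suppliers receive £60, q = 242. (Wedge: pb − ps = 21.)
Revenue = t · Q = 21 · 242 = £5082.

Tax revenue = £5082 hundred.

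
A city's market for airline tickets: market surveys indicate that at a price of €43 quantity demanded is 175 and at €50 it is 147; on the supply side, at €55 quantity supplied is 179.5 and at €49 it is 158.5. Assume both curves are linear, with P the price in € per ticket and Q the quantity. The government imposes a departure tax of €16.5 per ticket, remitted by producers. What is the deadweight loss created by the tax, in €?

Deadweight loss = €254.1.

Demand slope: (147 − 175)/(50 − 43) = -4, so Qd = 347 − 4P.
Supply slope: (158.5 − 179.5)/(49 − 55) = 3.5, so Qs = 3.5P − 13.
Before the tax: set 347 − 4P = 3.5P − 13 → P* = €48, Q* = 155.
With the tax collected from producers, supply shifts: Qs = 3.5(P − 16.5) − 13.
New equilibrium: consumers pay €55.7, producers receive €39.2, Q = 124.2. (Wedge: Pb − Ps = 16.5.)
Quantity falls by |ΔQ| = |155 − 124.2| = 30.8.
DWL = ½ · t · |ΔQ| = ½ · 16.5 · 30.8 = €254.1.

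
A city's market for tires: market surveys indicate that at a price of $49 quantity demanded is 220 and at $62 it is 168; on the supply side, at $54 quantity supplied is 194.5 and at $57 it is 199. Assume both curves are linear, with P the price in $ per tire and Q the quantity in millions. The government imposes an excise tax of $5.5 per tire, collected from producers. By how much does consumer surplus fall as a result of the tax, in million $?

Demand slope: (168 − 220)/(62 − 49) = -4, so Qd = 416 − 4P.
Supply slope: (199 − 194.5)/(57 − 54) = 1.5, so Qs = 1.5P + 113.5.
Before the tax: set 416 − 4P = 1.5P + 113.5 → P* = $55, Q* = 196.
With the tax collected from producers, supply shifts: Qs = 1.5(P − 5.5) + 113.5.
Solving gives Q = 190 with consumers paying $56.5 and producers receiving $51 (the $5.5 wedge).
ΔCS is the trapezoid between Q = 190 and Q = 196 of height $1.5: ½ · (196 + 190) · 1.5 = $289.5.

Consumer surplus falls by $289.5 million.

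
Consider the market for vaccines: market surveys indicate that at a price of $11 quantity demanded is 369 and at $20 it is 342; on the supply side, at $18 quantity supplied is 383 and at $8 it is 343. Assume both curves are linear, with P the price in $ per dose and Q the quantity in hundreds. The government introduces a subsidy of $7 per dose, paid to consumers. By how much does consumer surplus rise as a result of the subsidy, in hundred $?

Demand slope: (342 − 369)/(20 − 11) = -3, so Qd = 402 − 3P.
Supply slope: (343 − 383)/(8 − 18) = 4, so Qs = 4P + 311.
Without the subsidy, 402 − 3P = 4P + 311 gives 7P = 91, so P* = $13 and Q* = 363.
With a per-unit subsidy paid to consumers, each effectively pays P − 7, so demand becomes Qd = 402 − 3(P − 7).
Solving gives Q = 375 with consumers paying $9 and suppliers receiving $16 (the $7 wedge).
ΔCS is the trapezoid between Q = 375 and Q = 363 of height $4: ½ · (363 + 375) · 4 = $1476.

Consumer surplus rises by $1476 hundred.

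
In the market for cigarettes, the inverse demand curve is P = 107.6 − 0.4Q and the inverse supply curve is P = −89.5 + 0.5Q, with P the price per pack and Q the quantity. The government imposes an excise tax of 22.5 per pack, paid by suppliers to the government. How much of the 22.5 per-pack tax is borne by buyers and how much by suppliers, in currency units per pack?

Buyers bear 10 per pack; suppliers bear 12.5 per pack.

Rewrite in direct form: Qd = 269 − 2.5P and Qs = 2P + 179.
Before the tax: set 269 − 2.5P = 2P + 179 → P* = 20, Q* = 219.
With the tax collected from suppliers, supply shifts: Qs = 2(P − 22.5) + 179.
Solving gives Q = 194 with buyers paying 30 and suppliers receiving 7.5 (the 22.5 wedge).
Burden on buyers: 10; on suppliers: 12.5. (They sum to 22.5.)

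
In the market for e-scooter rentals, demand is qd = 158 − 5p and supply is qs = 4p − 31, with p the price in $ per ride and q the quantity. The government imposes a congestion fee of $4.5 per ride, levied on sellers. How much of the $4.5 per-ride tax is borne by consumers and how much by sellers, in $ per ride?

Consumers bear $2 per ride; sellers bear $2.5 per ride.

Without the tax, 158 − 5p = 4p − 31 gives 9p = 189, so p* = $21 and q* = 53.
With the tax collected from sellers, supply shifts: qs = 4(p − 4.5) − 31.
New equilibrium: consumers pay $23, sellers receive $18.5, q = 43. (Wedge: pb − ps = 4.5.)
Burden on consumers: $2; on sellers: $2.5. (They sum to $4.5.)
The less price-elastic side of the market bears the larger share of a per-unit tax.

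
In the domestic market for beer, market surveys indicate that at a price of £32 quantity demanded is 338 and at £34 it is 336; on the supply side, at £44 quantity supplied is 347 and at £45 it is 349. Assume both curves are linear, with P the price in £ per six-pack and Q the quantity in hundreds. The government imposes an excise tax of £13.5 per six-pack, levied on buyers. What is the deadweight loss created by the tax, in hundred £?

Deadweight loss = £60.75 hundred.

Demand slope: (336 − 338)/(34 − 32) = -1, so Qd = 370 − P.
Supply slope: (349 − 347)/(45 − 44) = 2, so Qs = 2P + 259.
Without the tax, 370 − P = 2P + 259 gives 3P = 111, so P* = £37 and Q* = 333.
With the tax collected from buyers, demand (in seller-price terms) shifts: Qd = 370 − (P + 13.5).
Solving gives Q = 324 with buyers paying £46 and suppliers receiving £32.5 (the £13.5 wedge).
Quantity falls by |ΔQ| = |333 − 324| = 9.
DWL = ½ · t · |ΔQ| = ½ · 13.5 · 9 = £60.75.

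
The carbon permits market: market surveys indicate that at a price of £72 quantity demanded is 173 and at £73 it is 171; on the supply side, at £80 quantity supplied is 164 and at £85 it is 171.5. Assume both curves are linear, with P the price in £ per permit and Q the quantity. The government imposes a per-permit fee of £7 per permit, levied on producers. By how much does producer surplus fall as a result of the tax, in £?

Producer surplus falls by £632.

Demand slope: (171 − 173)/(73 − 72) = -2, so Qd = 317 − 2P.
Supply slope: (171.5 − 164)/(85 − 80) = 1.5, so Qs = 1.5P + 44.
Without the tax, 317 − 2P = 1.5P + 44 gives 3.5P = 273, so P* = £78 and Q* = 161.
With the tax collected from producers, supply shifts: Qs = 1.5(P − 7) + 44.
New equilibrium: consumers pay £81, producers receive £74, Q = 155. (Wedge: Pb − Ps = 7.)
ΔPS is the trapezoid between Q = 155 and Q = 161 of height £4: ½ · (161 + 155) · 4 = £632.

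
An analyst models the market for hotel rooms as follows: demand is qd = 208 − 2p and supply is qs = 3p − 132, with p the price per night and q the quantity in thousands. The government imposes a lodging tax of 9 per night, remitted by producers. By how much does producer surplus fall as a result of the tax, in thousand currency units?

Before the tax: set 208 − 2p = 3p − 132 → p* = 68, q* = 72.
With the tax collected from producers, supply shifts: qs = 3(p − 9) − 132.
Solving gives q = 61.2 with buyers paying 73.4 and producers receiving 64.4 (the 9 wedge).
ΔPS is the trapezoid between Q = 61.2 and Q = 72 of height 3.6: ½ · (72 + 61.2) · 3.6 = 239.76.

Producer surplus falls by 239.76 thousand.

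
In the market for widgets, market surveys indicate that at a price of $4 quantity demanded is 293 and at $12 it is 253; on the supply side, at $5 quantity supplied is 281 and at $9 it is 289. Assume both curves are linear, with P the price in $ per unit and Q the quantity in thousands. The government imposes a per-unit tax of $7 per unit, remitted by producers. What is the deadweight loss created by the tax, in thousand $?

Deadweight loss = $35 thousand.

Demand slope: (253 − 293)/(12 − 4) = -5, so Qd = 313 − 5P.
Supply slope: (289 − 281)/(9 − 5) = 2, so Qs = 2P + 271.
Without the tax, 313 − 5P = 2P + 271 gives 7P = 42, so P* = $6 and Q* = 283.
With the tax collected from producers, supply shifts: Qs = 2(P − 7) + 271.
Solving gives Q = 273 with consumers paying $8 and producers receiving $1 (the $7 wedge).
Quantity falls by |ΔQ| = |283 − 273| = 10.
DWL = ½ · t · |ΔQ| = ½ · 7 · 10 = $35.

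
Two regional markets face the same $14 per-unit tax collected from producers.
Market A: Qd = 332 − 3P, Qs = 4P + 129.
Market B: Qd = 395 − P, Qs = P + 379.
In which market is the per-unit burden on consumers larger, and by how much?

Market A, by $1.

Market A: pre-tax P* = $29, Q* = 245; post-tax Q = 221; per-unit burden on consumers = $8.
Market B: pre-tax P* = $8, Q* = 387; post-tax Q = 380; per-unit burden on consumers = $7.
Difference: $8 vs $7 → market A is larger by $1.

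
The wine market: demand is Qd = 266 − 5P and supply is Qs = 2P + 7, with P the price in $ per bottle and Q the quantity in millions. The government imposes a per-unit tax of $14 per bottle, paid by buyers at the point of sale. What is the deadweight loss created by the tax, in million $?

Deadweight loss = $140 million.

Before the tax: set 266 − 5P = 2P + 7 → P* = $37, Q* = 81.
With the tax collected from buyers, demand (in seller-price terms) shifts: Qd = 266 − 5(P + 14).
New equilibrium: buyers pay $41, suppliers receive $27, Q = 61. (Wedge: Pb − Ps = 14.)
Quantity falls by |ΔQ| = |81 − 61| = 20.
DWL = ½ · t · |ΔQ| = ½ · 14 · 20 = $140.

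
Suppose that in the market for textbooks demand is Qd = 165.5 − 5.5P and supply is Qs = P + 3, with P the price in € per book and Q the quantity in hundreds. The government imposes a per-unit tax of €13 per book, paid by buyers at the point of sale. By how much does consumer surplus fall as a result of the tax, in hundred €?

Without the tax, 165.5 − 5.5P = P + 3 gives 6.5P = 162.5, so P* = €25 and Q* = 28.
With the tax collected from buyers, demand (in seller-price terms) shifts: Qd = 165.5 − 5.5(P + 13).
New equilibrium: buyers pay €27, sellers receive €14, Q = 17. (Wedge: Pb − Ps = 13.)
ΔCS is the trapezoid between Q = 17 and Q = 28 of height €2: ½ · (28 + 17) · 2 = €45.

Consumer surplus falls by €45 hundred.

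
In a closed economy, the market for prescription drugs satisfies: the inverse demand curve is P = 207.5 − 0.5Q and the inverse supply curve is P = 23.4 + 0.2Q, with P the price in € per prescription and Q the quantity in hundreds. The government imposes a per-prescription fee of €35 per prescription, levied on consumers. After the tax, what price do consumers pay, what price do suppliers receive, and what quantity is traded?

Consumers pay €101; suppliers receive €66; quantity = 213.

Inverting to Q(P) form: Qd = 415 − 2P; Qs = 5P − 117.
Before the tax: set 415 − 2P = 5P − 117 → P* = €76, Q* = 263.
With the tax collected from consumers, demand (in seller-price terms) shifts: Qd = 415 − 2(P + 35).
New equilibrium: consumers pay €101, suppliers receive €66, Q = 213. (Wedge: Pb − Ps = 35.)
The less price-elastic side of the market bears the larger share of a per-unit tax.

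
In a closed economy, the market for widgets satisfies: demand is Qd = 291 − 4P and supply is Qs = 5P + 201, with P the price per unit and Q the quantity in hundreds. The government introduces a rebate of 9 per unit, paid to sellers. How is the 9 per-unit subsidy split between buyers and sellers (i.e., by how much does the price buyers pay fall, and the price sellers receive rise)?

Before the subsidy: set 291 − 4P = 5P + 201 → P* = 10, Q* = 251.
With a per-unit subsidy paid to sellers, each receives P + 9 per unit sold, so supply becomes Qs = 5(P + 9) + 201.
Solving gives Q = 271 with buyers paying 5 and sellers receiving 14 (the 9 wedge).
Gain to buyers: 5; to sellers: 4. (They sum to 9.)

Buyers gain 5 per unit; sellers gain 4 per unit.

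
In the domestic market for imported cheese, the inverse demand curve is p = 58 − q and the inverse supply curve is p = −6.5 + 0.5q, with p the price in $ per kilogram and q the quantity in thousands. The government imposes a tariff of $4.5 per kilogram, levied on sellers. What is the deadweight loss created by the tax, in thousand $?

Inverting to q(p) form: qd = 58 − p; qs = 2p + 13.
Before the tax: set 58 − p = 2p + 13 → p* = $15, q* = 43.
With the tax collected from sellers, supply shifts: qs = 2(p − 4.5) + 13.
New equilibrium: buyers pay $18, sellers receive $13.5, q = 40. (Wedge: pb − ps = 4.5.)
Quantity falls by |ΔQ| = |43 − 40| = 3.
DWL = ½ · t · |ΔQ| = ½ · 4.5 · 3 = $6.75.

Deadweight loss = $6.75 thousand.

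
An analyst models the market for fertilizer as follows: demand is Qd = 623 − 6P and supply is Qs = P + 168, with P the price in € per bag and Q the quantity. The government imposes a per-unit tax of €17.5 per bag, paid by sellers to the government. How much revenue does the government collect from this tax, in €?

Before the tax: set 623 − 6P = P + 168 → P* = €65, Q* = 233.
With the tax collected from sellers, supply shifts: Qs = (P − 17.5) + 168.
Solving gives Q = 218 with consumers paying €67.5 and sellers receiving €50 (the €17.5 wedge).
Revenue = t · Q = 17.5 · 218 = €3815.

Tax revenue = €3815.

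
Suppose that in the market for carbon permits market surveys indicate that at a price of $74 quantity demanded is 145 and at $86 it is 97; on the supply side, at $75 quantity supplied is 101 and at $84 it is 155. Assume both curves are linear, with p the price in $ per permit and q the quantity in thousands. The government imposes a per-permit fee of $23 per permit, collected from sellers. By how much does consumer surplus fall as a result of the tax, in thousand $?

Consumer surplus falls by $1344.12 thousand.

Demand slope: (97 − 145)/(86 − 74) = -4, so qd = 441 − 4p.
Supply slope: (155 − 101)/(84 − 75) = 6, so qs = 6p − 349.
Without the tax, 441 − 4p = 6p − 349 gives 10p = 790, so p* = $79 and q* = 125.
With the tax collected from sellers, supply shifts: qs = 6(p − 23) − 349.
Solving gives q = 69.8 with buyers paying $92.8 and sellers receiving $69.8 (the $23 wedge).
ΔCS is the trapezoid between Q = 69.8 and Q = 125 of height $13.8: ½ · (125 + 69.8) · 13.8 = $1344.12.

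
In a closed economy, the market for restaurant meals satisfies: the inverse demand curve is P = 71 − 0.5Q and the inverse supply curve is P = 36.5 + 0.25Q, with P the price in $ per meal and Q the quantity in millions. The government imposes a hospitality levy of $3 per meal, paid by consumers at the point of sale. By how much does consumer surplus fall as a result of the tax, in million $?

Inverting to Q(P) form: Qd = 142 − 2P; Qs = 4P − 146.
Without the tax, 142 − 2P = 4P − 146 gives 6P = 288, so P* = $48 and Q* = 46.
With the tax collected from consumers, demand (in seller-price terms) shifts: Qd = 142 − 2(P + 3).
Solving gives Q = 42 with consumers paying $50 and producers receiving $47 (the $3 wedge).
ΔCS is the trapezoid between Q = 42 and Q = 46 of height $2: ½ · (46 + 42) · 2 = $88.

Consumer surplus falls by $88 million.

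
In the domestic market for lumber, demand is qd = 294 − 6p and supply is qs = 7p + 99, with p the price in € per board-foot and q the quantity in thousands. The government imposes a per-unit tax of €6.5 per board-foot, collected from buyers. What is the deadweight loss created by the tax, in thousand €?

Without the tax, 294 − 6p = 7p + 99 gives 13p = 195, so p* = €15 and q* = 204.
With the tax collected from buyers, demand (in seller-price terms) shifts: qd = 294 − 6(p + 6.5).
Solving gives q = 183 with buyers paying €18.5 and producers receiving €12 (the €6.5 wedge).
Quantity falls by |ΔQ| = |204 − 183| = 21.
DWL = ½ · t · |ΔQ| = ½ · 6.5 · 21 = €68.25.

Deadweight loss = €68.25 thousand.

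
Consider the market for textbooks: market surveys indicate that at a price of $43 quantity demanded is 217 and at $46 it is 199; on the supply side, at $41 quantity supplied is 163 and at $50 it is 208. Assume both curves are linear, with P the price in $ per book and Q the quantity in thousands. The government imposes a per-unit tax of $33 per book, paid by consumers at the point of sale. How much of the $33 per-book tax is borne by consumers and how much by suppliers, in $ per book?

Consumers bear $15 per book; suppliers bear $18 per book.

Demand slope: (199 − 217)/(46 − 43) = -6, so Qd = 475 − 6P.
Supply slope: (208 − 163)/(50 − 41) = 5, so Qs = 5P − 42.
Without the tax, 475 − 6P = 5P − 42 gives 11P = 517, so P* = $47 and Q* = 193.
With the tax collected from consumers, demand (in seller-price terms) shifts: Qd = 475 − 6(P + 33).
Solving gives Q = 103 with consumers paying $62 and suppliers receiving $29 (the $33 wedge).
Burden on consumers: $15; on suppliers: $18. (They sum to $33.)
The less price-elastic side of the market bears the larger share of a per-unit tax.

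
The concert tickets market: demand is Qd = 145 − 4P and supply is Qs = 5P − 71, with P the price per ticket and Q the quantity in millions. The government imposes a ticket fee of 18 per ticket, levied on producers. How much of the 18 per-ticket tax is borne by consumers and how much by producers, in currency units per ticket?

Consumers bear 10 per ticket; producers bear 8 per ticket.

Before the tax: set 145 − 4P = 5P − 71 → P* = 24, Q* = 49.
With the tax collected from producers, supply shifts: Qs = 5(P − 18) − 71.
New equilibrium: consumers pay 34, producers receive 16, Q = 9. (Wedge: Pb − Ps = 18.)
Burden on consumers: 10; on producers: 8. (They sum to 18.)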